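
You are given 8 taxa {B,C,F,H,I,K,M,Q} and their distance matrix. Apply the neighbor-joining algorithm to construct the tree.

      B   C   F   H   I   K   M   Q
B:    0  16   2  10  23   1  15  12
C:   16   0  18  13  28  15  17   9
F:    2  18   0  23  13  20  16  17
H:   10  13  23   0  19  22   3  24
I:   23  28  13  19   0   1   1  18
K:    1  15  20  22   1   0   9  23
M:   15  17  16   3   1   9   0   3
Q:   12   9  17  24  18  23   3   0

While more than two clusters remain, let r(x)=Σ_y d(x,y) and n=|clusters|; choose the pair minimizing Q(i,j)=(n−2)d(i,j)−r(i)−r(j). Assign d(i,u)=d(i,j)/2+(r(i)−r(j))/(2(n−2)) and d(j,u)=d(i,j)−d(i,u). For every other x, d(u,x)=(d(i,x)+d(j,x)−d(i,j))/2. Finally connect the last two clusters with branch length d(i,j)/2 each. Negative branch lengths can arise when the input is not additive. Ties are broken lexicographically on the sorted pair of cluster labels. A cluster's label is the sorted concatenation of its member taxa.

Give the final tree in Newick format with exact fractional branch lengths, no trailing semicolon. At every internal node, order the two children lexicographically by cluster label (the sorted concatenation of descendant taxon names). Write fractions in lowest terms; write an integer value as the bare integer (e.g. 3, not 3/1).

iteration 1: select I,K (d=1, Q=-188); attach at lengths (3/2, -1/2); label the merged cluster IK
  updated: d(B,IK)=23/2, d(C,IK)=21, d(F,IK)=16, d(H,IK)=20, d(IK,M)=9/2, d(IK,Q)=20
iteration 2: select B,F (d=2, Q=-297/2); attach at lengths (-31/20, 71/20); label the merged cluster BF
  updated: d(BF,C)=16, d(BF,H)=31/2, d(BF,IK)=51/4, d(BF,M)=29/2, d(BF,Q)=27/2
iteration 3: select C,Q (d=9, Q=-219/2); attach at lengths (85/16, 59/16); label the merged cluster CQ
  updated: d(BF,CQ)=41/4, d(CQ,H)=14, d(CQ,IK)=16, d(CQ,M)=11/2
iteration 4: select H,M (d=3, Q=-71); attach at lengths (17/3, -8/3); label the merged cluster HM
  updated: d(BF,HM)=27/2, d(CQ,HM)=33/4, d(HM,IK)=43/4
iteration 5: select BF,CQ (d=41/4, Q=-101/2); attach at lengths (45/8, 37/8); label the merged cluster BCFQ
  updated: d(BCFQ,HM)=23/4, d(BCFQ,IK)=37/4
iteration 6: select BCFQ,HM (d=23/4, Q=-103/4); attach at lengths (17/8, 29/8); label the merged cluster BCFHMQ
  updated: d(BCFHMQ,IK)=57/8
iteration 7: select BCFHMQ,IK (d=57/8); attach at lengths (57/16, 57/16); label the merged cluster BCFHIKMQ
final tree: ((((B:-31/20,F:71/20):45/8,(C:85/16,Q:59/16):37/8):17/8,(H:17/3,M:-8/3):29/8):57/16,(I:3/2,K:-1/2):57/16)
total length: 305/8

((((B:-31/20,F:71/20):45/8,(C:85/16,Q:59/16):37/8):17/8,(H:17/3,M:-8/3):29/8):57/16,(I:3/2,K:-1/2):57/16)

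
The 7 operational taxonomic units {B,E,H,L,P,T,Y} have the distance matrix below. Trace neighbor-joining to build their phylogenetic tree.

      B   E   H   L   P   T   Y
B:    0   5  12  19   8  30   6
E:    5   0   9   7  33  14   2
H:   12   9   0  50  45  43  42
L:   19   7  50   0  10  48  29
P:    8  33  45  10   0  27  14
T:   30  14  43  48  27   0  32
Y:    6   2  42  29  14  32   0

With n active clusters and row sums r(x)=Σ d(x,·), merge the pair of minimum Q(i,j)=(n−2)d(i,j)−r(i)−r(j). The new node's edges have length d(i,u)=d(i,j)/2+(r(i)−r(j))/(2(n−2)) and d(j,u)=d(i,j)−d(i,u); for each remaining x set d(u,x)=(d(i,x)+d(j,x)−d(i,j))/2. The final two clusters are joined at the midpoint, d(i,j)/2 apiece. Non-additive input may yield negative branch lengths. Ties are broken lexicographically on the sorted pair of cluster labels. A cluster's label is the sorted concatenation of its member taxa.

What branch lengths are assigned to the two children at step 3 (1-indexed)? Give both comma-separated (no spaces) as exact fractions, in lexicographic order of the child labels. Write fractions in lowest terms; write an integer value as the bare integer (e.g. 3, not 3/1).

43/4,23/4

1. join L+P (d=10, Q=-250) ⇒ LP; edges |L|=38/5, |P|=12/5
  updated: d(B,LP)=17/2, d(E,LP)=15, d(H,LP)=85/2, d(LP,T)=65/2, d(LP,Y)=33/2
2. join B+H (d=12, Q=-162) ⇒ BH; edges |B|=-39/8, |H|=135/8
  updated: d(BH,E)=1, d(BH,LP)=39/2, d(BH,T)=61/2, d(BH,Y)=18
3. join LP+Y (d=33/2, Q=-205/2) ⇒ LPY; edges |LP|=43/4, |Y|=23/4
  updated: d(BH,LPY)=21/2, d(E,LPY)=1/4, d(LPY,T)=24
4. join BH+LPY (d=21/2, Q=-223/4) ⇒ BHLPY; edges |BH|=113/16, |LPY|=55/16
  updated: d(BHLPY,E)=-37/8, d(BHLPY,T)=22
5. join BHLPY+E (d=-37/8, Q=-251/8) ⇒ BEHLPY; edges |BHLPY|=27/16, |E|=-101/16
  updated: d(BEHLPY,T)=325/16
6. join BEHLPY+T (d=325/16) ⇒ BEHLPTY; edges |BEHLPY|=325/32, |T|=325/32
final tree: ((((B:-39/8,H:135/8):113/16,((L:38/5,P:12/5):43/4,Y:23/4):55/16):27/16,E:-101/16):325/32,T:325/32)
total length: 1035/16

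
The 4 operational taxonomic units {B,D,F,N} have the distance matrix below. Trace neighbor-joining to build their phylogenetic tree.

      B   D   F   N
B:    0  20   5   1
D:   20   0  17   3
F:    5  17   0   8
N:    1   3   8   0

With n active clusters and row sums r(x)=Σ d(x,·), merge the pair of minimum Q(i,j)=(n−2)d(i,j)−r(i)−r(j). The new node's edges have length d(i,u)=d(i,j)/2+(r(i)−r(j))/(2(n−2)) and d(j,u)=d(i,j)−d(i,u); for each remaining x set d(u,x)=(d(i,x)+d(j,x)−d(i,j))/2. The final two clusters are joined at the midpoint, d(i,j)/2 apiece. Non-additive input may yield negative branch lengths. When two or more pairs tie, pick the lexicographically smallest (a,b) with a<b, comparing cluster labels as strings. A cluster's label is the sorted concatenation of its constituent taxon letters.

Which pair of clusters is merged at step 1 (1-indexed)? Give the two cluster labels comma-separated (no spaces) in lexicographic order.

iteration 1: select B,F (d=5, Q=-46); attach at lengths (3/2, 7/2); label the merged cluster BF
  updated: d(BF,D)=16, d(BF,N)=2
iteration 2: select BF,D (d=16, Q=-21); attach at lengths (15/2, 17/2); label the merged cluster BDF
  updated: d(BDF,N)=-11/2
iteration 3: select BDF,N (d=-11/2); attach at lengths (-11/4, -11/4); label the merged cluster BDFN
final tree: (((B:3/2,F:7/2):15/2,D:17/2):-11/4,N:-11/4)
total length: 31/2

B,F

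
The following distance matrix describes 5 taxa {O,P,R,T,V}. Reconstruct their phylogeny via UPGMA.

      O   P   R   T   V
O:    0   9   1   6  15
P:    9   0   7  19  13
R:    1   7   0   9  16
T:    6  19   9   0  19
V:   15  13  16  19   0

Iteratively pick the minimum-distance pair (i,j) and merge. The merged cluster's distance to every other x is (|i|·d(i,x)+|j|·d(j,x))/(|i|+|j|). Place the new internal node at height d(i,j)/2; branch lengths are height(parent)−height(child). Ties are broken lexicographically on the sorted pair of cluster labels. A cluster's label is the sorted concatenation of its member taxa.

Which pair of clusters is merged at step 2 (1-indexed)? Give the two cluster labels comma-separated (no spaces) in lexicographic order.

step 1: merge (O,R) at d=1; branch lengths O→1/2, R→1/2; new cluster OR
  updated: d(OR,P)=8, d(OR,T)=15/2, d(OR,V)=31/2
step 2: merge (OR,T) at d=15/2; branch lengths OR→13/4, T→15/4; new cluster ORT
  updated: d(ORT,P)=35/3, d(ORT,V)=50/3
step 3: merge (ORT,P) at d=35/3; branch lengths ORT→25/12, P→35/6; new cluster OPRT
  updated: d(OPRT,V)=63/4
step 4: merge (OPRT,V) at d=63/4; branch lengths OPRT→49/24, V→63/8; new cluster OPRTV
final tree: ((((O:1/2,R:1/2):13/4,T:15/4):25/12,P:35/6):49/24,V:63/8)
total length: 155/6

OR,T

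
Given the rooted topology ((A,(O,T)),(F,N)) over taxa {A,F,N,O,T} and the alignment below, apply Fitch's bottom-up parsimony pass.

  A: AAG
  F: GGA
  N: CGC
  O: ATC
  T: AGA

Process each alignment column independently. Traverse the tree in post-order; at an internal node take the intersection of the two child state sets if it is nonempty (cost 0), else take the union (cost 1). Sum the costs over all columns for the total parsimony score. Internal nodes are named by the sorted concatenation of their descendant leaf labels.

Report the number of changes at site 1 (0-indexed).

2

[col 0] OT: children O:{A}, T:{A} ∩→ {A}; cost 0
[col 0] AOT: children A:{A}, OT:{A} ∩→ {A}; cost 0
[col 0] FN: children F:{G}, N:{C} ∪→ {C,G}; cost 1
[col 0] AFNOT: children AOT:{A}, FN:{C,G} ∪→ {A,C,G}; cost 1
[col 1] OT: children O:{T}, T:{G} ∪→ {G,T}; cost 1
[col 1] AOT: children A:{A}, OT:{G,T} ∪→ {A,G,T}; cost 1
[col 1] FN: children F:{G}, N:{G} ∩→ {G}; cost 0
[col 1] AFNOT: children AOT:{A,G,T}, FN:{G} ∩→ {G}; cost 0
[col 2] OT: children O:{C}, T:{A} ∪→ {A,C}; cost 1
[col 2] AOT: children A:{G}, OT:{A,C} ∪→ {A,C,G}; cost 1
[col 2] FN: children F:{A}, N:{C} ∪→ {A,C}; cost 1
[col 2] AFNOT: children AOT:{A,C,G}, FN:{A,C} ∩→ {A,C}; cost 0
per-site changes: [2, 2, 3]; total = 7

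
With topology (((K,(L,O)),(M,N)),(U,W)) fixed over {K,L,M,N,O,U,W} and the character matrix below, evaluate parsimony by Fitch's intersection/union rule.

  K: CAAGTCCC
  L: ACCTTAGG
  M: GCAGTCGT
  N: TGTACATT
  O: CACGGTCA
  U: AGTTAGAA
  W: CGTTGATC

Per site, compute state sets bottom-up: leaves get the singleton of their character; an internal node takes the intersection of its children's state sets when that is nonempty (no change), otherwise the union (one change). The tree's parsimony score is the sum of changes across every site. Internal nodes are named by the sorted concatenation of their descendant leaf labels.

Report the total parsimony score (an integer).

LO@0: {A} ∪ {C} = {A,C} (union, +1)
KLO@0: {C} ∩ {A,C} = {C} (intersection, +0)
MN@0: {G} ∪ {T} = {G,T} (union, +1)
KLMNO@0: {C} ∪ {G,T} = {C,G,T} (union, +1)
UW@0: {A} ∪ {C} = {A,C} (union, +1)
KLMNOUW@0: {C,G,T} ∩ {A,C} = {C} (intersection, +0)
LO@1: {C} ∪ {A} = {A,C} (union, +1)
KLO@1: {A} ∩ {A,C} = {A} (intersection, +0)
MN@1: {C} ∪ {G} = {C,G} (union, +1)
KLMNO@1: {A} ∪ {C,G} = {A,C,G} (union, +1)
UW@1: {G} ∩ {G} = {G} (intersection, +0)
KLMNOUW@1: {A,C,G} ∩ {G} = {G} (intersection, +0)
LO@2: {C} ∩ {C} = {C} (intersection, +0)
KLO@2: {A} ∪ {C} = {A,C} (union, +1)
MN@2: {A} ∪ {T} = {A,T} (union, +1)
KLMNO@2: {A,C} ∩ {A,T} = {A} (intersection, +0)
UW@2: {T} ∩ {T} = {T} (intersection, +0)
KLMNOUW@2: {A} ∪ {T} = {A,T} (union, +1)
LO@3: {T} ∪ {G} = {G,T} (union, +1)
KLO@3: {G} ∩ {G,T} = {G} (intersection, +0)
MN@3: {G} ∪ {A} = {A,G} (union, +1)
KLMNO@3: {G} ∩ {A,G} = {G} (intersection, +0)
UW@3: {T} ∩ {T} = {T} (intersection, +0)
KLMNOUW@3: {G} ∪ {T} = {G,T} (union, +1)
LO@4: {T} ∪ {G} = {G,T} (union, +1)
KLO@4: {T} ∩ {G,T} = {T} (intersection, +0)
MN@4: {T} ∪ {C} = {C,T} (union, +1)
KLMNO@4: {T} ∩ {C,T} = {T} (intersection, +0)
UW@4: {A} ∪ {G} = {A,G} (union, +1)
KLMNOUW@4: {T} ∪ {A,G} = {A,G,T} (union, +1)
LO@5: {A} ∪ {T} = {A,T} (union, +1)
KLO@5: {C} ∪ {A,T} = {A,C,T} (union, +1)
MN@5: {C} ∪ {A} = {A,C} (union, +1)
KLMNO@5: {A,C,T} ∩ {A,C} = {A,C} (intersection, +0)
UW@5: {G} ∪ {A} = {A,G} (union, +1)
KLMNOUW@5: {A,C} ∩ {A,G} = {A} (intersection, +0)
LO@6: {G} ∪ {C} = {C,G} (union, +1)
KLO@6: {C} ∩ {C,G} = {C} (intersection, +0)
MN@6: {G} ∪ {T} = {G,T} (union, +1)
KLMNO@6: {C} ∪ {G,T} = {C,G,T} (union, +1)
UW@6: {A} ∪ {T} = {A,T} (union, +1)
KLMNOUW@6: {C,G,T} ∩ {A,T} = {T} (intersection, +0)
LO@7: {G} ∪ {A} = {A,G} (union, +1)
KLO@7: {C} ∪ {A,G} = {A,C,G} (union, +1)
MN@7: {T} ∩ {T} = {T} (intersection, +0)
KLMNO@7: {A,C,G} ∪ {T} = {A,C,G,T} (union, +1)
UW@7: {A} ∪ {C} = {A,C} (union, +1)
KLMNOUW@7: {A,C,G,T} ∩ {A,C} = {A,C} (intersection, +0)
per-site changes: [4, 3, 3, 3, 4, 4, 4, 4]; total = 29

29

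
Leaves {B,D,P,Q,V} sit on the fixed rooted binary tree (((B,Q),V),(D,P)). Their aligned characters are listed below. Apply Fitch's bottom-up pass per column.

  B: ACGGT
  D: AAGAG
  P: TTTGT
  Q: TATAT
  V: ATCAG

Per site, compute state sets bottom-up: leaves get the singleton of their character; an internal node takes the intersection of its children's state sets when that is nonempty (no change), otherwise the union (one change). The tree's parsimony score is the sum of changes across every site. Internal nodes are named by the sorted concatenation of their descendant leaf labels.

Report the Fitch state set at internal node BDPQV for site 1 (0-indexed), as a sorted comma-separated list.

A,T

site 0, node BQ: B={A} ∪ Q={T} → {A,T} (+1)
site 0, node BQV: BQ={A,T} ∩ V={A} → {A} (+0)
site 0, node DP: D={A} ∪ P={T} → {A,T} (+1)
site 0, node BDPQV: BQV={A} ∩ DP={A,T} → {A} (+0)
site 1, node BQ: B={C} ∪ Q={A} → {A,C} (+1)
site 1, node BQV: BQ={A,C} ∪ V={T} → {A,C,T} (+1)
site 1, node DP: D={A} ∪ P={T} → {A,T} (+1)
site 1, node BDPQV: BQV={A,C,T} ∩ DP={A,T} → {A,T} (+0)
site 2, node BQ: B={G} ∪ Q={T} → {G,T} (+1)
site 2, node BQV: BQ={G,T} ∪ V={C} → {C,G,T} (+1)
site 2, node DP: D={G} ∪ P={T} → {G,T} (+1)
site 2, node BDPQV: BQV={C,G,T} ∩ DP={G,T} → {G,T} (+0)
site 3, node BQ: B={G} ∪ Q={A} → {A,G} (+1)
site 3, node BQV: BQ={A,G} ∩ V={A} → {A} (+0)
site 3, node DP: D={A} ∪ P={G} → {A,G} (+1)
site 3, node BDPQV: BQV={A} ∩ DP={A,G} → {A} (+0)
site 4, node BQ: B={T} ∩ Q={T} → {T} (+0)
site 4, node BQV: BQ={T} ∪ V={G} → {G,T} (+1)
site 4, node DP: D={G} ∪ P={T} → {G,T} (+1)
site 4, node BDPQV: BQV={G,T} ∩ DP={G,T} → {G,T} (+0)
per-site changes: [2, 3, 3, 2, 2]; total = 12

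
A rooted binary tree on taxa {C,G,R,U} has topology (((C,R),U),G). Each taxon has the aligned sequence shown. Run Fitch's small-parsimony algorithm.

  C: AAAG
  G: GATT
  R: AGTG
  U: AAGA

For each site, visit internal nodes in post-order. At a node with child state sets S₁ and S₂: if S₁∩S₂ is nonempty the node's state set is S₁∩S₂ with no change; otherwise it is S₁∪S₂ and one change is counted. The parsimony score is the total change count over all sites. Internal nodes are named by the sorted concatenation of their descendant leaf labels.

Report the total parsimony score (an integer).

[col 0] CR: children C:{A}, R:{A} ∩→ {A}; cost 0
[col 0] CRU: children CR:{A}, U:{A} ∩→ {A}; cost 0
[col 0] CGRU: children CRU:{A}, G:{G} ∪→ {A,G}; cost 1
[col 1] CR: children C:{A}, R:{G} ∪→ {A,G}; cost 1
[col 1] CRU: children CR:{A,G}, U:{A} ∩→ {A}; cost 0
[col 1] CGRU: children CRU:{A}, G:{A} ∩→ {A}; cost 0
[col 2] CR: children C:{A}, R:{T} ∪→ {A,T}; cost 1
[col 2] CRU: children CR:{A,T}, U:{G} ∪→ {A,G,T}; cost 1
[col 2] CGRU: children CRU:{A,G,T}, G:{T} ∩→ {T}; cost 0
[col 3] CR: children C:{G}, R:{G} ∩→ {G}; cost 0
[col 3] CRU: children CR:{G}, U:{A} ∪→ {A,G}; cost 1
[col 3] CGRU: children CRU:{A,G}, G:{T} ∪→ {A,G,T}; cost 1
per-site changes: [1, 1, 2, 2]; total = 6

6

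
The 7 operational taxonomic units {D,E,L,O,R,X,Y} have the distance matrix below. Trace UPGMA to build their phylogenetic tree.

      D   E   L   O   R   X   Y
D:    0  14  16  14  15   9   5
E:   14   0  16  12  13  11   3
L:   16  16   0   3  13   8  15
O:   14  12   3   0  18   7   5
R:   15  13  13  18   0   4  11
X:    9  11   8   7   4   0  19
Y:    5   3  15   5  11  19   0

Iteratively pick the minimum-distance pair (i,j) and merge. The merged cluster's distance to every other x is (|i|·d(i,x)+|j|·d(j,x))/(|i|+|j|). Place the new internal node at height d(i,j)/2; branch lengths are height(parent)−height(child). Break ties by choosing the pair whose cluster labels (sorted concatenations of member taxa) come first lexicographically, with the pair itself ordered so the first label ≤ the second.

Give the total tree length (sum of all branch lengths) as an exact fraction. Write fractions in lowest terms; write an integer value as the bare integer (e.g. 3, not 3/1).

57/2

step 1: merge (E,Y) at d=3; branch lengths E→3/2, Y→3/2; new cluster EY
  updated: d(D,EY)=19/2, d(EY,L)=31/2, d(EY,O)=17/2, d(EY,R)=12, d(EY,X)=15
step 2: merge (L,O) at d=3; branch lengths L→3/2, O→3/2; new cluster LO
  updated: d(D,LO)=15, d(EY,LO)=12, d(LO,R)=31/2, d(LO,X)=15/2
step 3: merge (R,X) at d=4; branch lengths R→2, X→2; new cluster RX
  updated: d(D,RX)=12, d(EY,RX)=27/2, d(LO,RX)=23/2
step 4: merge (D,EY) at d=19/2; branch lengths D→19/4, EY→13/4; new cluster DEY
  updated: d(DEY,LO)=13, d(DEY,RX)=13
step 5: merge (LO,RX) at d=23/2; branch lengths LO→17/4, RX→15/4; new cluster LORX
  updated: d(DEY,LORX)=13
step 6: merge (DEY,LORX) at d=13; branch lengths DEY→7/4, LORX→3/4; new cluster DELORXY
final tree: ((D:19/4,(E:3/2,Y:3/2):13/4):7/4,((L:3/2,O:3/2):17/4,(R:2,X:2):15/4):3/4)
total length: 57/2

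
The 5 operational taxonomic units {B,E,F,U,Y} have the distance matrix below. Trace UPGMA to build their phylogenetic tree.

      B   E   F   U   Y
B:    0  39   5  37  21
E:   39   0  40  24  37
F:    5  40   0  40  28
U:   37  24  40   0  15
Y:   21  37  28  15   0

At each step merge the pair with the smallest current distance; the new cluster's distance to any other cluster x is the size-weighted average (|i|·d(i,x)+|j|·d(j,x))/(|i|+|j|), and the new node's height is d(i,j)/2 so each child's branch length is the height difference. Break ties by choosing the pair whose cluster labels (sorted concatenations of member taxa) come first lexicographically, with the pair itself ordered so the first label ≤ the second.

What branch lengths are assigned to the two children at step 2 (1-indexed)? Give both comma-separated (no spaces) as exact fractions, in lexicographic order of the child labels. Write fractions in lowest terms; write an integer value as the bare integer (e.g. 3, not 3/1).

step 1: merge (B,F) at d=5; branch lengths B→5/2, F→5/2; new cluster BF
  updated: d(BF,E)=79/2, d(BF,U)=77/2, d(BF,Y)=49/2
step 2: merge (U,Y) at d=15; branch lengths U→15/2, Y→15/2; new cluster UY
  updated: d(BF,UY)=63/2, d(E,UY)=61/2
step 3: merge (E,UY) at d=61/2; branch lengths E→61/4, UY→31/4; new cluster EUY
  updated: d(BF,EUY)=205/6
step 4: merge (BF,EUY) at d=205/6; branch lengths BF→175/12, EUY→11/6; new cluster BEFUY
final tree: ((B:5/2,F:5/2):175/12,(E:61/4,(U:15/2,Y:15/2):31/4):11/6)
total length: 713/12

15/2,15/2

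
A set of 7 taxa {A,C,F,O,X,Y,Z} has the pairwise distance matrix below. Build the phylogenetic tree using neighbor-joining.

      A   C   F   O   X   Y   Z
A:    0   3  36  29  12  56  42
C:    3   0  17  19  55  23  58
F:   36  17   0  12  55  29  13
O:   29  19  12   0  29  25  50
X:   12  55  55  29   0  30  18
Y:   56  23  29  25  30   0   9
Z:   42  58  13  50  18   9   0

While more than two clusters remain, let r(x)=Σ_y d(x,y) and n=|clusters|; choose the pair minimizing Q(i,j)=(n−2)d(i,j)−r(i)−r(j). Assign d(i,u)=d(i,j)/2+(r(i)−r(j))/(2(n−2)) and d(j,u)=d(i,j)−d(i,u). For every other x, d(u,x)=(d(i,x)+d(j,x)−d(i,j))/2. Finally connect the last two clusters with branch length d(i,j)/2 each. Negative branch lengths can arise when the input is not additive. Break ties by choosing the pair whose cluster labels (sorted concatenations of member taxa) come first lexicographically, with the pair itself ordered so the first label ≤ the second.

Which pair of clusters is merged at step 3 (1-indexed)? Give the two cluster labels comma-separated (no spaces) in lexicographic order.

X,YZ

step 1: merge (A,C) at d=3, Q=-338; branch lengths A→9/5, C→6/5; new cluster AC
  updated: d(AC,F)=25, d(AC,O)=45/2, d(AC,X)=32, d(AC,Y)=38, d(AC,Z)=97/2
step 2: merge (Y,Z) at d=9, Q=-467/2; branch lengths Y→57/16, Z→87/16; new cluster YZ
  updated: d(AC,YZ)=155/4, d(F,YZ)=33/2, d(O,YZ)=33, d(X,YZ)=39/2
step 3: merge (X,YZ) at d=39/2, Q=-739/4; branch lengths X→115/8, YZ→41/8; new cluster XYZ
  updated: d(AC,XYZ)=205/8, d(F,XYZ)=26, d(O,XYZ)=85/4
step 4: merge (AC,XYZ) at d=205/8, Q=-379/4; branch lengths AC→103/8, XYZ→51/4; new cluster ACXYZ
  updated: d(ACXYZ,F)=203/16, d(ACXYZ,O)=145/16
step 5: merge (ACXYZ,F) at d=203/16, Q=-135/4; branch lengths ACXYZ→39/8, F→125/16; new cluster ACFXYZ
  updated: d(ACFXYZ,O)=67/16
step 6: merge (ACFXYZ,O) at d=67/16; branch lengths ACFXYZ→67/32, O→67/32; new cluster ACFOXYZ
final tree: ((((A:9/5,C:6/5):103/8,(X:115/8,(Y:57/16,Z:87/16):41/8):51/4):39/8,F:125/16):67/32,O:67/32)
total length: 74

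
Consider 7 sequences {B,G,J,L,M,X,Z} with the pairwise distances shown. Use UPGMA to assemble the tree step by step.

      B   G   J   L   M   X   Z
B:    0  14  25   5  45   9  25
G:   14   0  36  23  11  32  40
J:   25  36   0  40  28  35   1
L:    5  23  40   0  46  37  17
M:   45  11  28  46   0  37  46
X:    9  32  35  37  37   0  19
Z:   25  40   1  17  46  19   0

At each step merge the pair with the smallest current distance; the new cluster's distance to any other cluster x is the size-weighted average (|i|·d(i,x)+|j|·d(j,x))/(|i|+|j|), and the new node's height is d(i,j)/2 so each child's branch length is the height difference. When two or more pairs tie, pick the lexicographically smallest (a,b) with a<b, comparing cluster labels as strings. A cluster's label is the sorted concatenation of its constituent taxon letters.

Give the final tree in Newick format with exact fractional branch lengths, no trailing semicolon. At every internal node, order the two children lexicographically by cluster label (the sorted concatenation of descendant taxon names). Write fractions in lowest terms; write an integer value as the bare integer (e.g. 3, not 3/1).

((((B:5/2,L:5/2):9,X:23/2):23/12,(J:1/2,Z:1/2):155/12):59/15,(G:11/2,M:11/2):237/20)

step 1: merge (J,Z) at d=1; branch lengths J→1/2, Z→1/2; new cluster JZ
  updated: d(B,JZ)=25, d(G,JZ)=38, d(JZ,L)=57/2, d(JZ,M)=37, d(JZ,X)=27
step 2: merge (B,L) at d=5; branch lengths B→5/2, L→5/2; new cluster BL
  updated: d(BL,G)=37/2, d(BL,JZ)=107/4, d(BL,M)=91/2, d(BL,X)=23
step 3: merge (G,M) at d=11; branch lengths G→11/2, M→11/2; new cluster GM
  updated: d(BL,GM)=32, d(GM,JZ)=75/2, d(GM,X)=69/2
step 4: merge (BL,X) at d=23; branch lengths BL→9, X→23/2; new cluster BLX
  updated: d(BLX,GM)=197/6, d(BLX,JZ)=161/6
step 5: merge (BLX,JZ) at d=161/6; branch lengths BLX→23/12, JZ→155/12; new cluster BJLXZ
  updated: d(BJLXZ,GM)=347/10
step 6: merge (BJLXZ,GM) at d=347/10; branch lengths BJLXZ→59/15, GM→237/20; new cluster BGJLMXZ
final tree: ((((B:5/2,L:5/2):9,X:23/2):23/12,(J:1/2,Z:1/2):155/12):59/15,(G:11/2,M:11/2):237/20)
total length: 4087/60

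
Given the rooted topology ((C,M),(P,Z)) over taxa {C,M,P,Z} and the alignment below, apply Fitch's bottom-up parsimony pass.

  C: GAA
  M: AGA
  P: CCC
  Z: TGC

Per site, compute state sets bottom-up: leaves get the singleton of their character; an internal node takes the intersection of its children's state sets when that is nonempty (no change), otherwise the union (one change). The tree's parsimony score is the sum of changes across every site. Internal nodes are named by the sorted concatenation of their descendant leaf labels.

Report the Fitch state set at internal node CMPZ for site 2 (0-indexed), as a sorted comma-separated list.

[col 0] CM: children C:{G}, M:{A} ∪→ {A,G}; cost 1
[col 0] PZ: children P:{C}, Z:{T} ∪→ {C,T}; cost 1
[col 0] CMPZ: children CM:{A,G}, PZ:{C,T} ∪→ {A,C,G,T}; cost 1
[col 1] CM: children C:{A}, M:{G} ∪→ {A,G}; cost 1
[col 1] PZ: children P:{C}, Z:{G} ∪→ {C,G}; cost 1
[col 1] CMPZ: children CM:{A,G}, PZ:{C,G} ∩→ {G}; cost 0
[col 2] CM: children C:{A}, M:{A} ∩→ {A}; cost 0
[col 2] PZ: children P:{C}, Z:{C} ∩→ {C}; cost 0
[col 2] CMPZ: children CM:{A}, PZ:{C} ∪→ {A,C}; cost 1
per-site changes: [3, 2, 1]; total = 6

A,C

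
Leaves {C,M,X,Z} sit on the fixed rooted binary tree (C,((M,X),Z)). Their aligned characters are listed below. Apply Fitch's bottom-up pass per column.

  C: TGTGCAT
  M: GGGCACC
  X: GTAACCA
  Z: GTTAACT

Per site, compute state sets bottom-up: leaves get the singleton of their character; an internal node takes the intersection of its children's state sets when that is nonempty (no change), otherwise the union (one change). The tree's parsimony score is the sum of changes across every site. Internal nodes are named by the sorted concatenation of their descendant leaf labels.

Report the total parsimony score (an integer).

12

MX@0: {G} ∩ {G} = {G} (intersection, +0)
MXZ@0: {G} ∩ {G} = {G} (intersection, +0)
CMXZ@0: {T} ∪ {G} = {G,T} (union, +1)
MX@1: {G} ∪ {T} = {G,T} (union, +1)
MXZ@1: {G,T} ∩ {T} = {T} (intersection, +0)
CMXZ@1: {G} ∪ {T} = {G,T} (union, +1)
MX@2: {G} ∪ {A} = {A,G} (union, +1)
MXZ@2: {A,G} ∪ {T} = {A,G,T} (union, +1)
CMXZ@2: {T} ∩ {A,G,T} = {T} (intersection, +0)
MX@3: {C} ∪ {A} = {A,C} (union, +1)
MXZ@3: {A,C} ∩ {A} = {A} (intersection, +0)
CMXZ@3: {G} ∪ {A} = {A,G} (union, +1)
MX@4: {A} ∪ {C} = {A,C} (union, +1)
MXZ@4: {A,C} ∩ {A} = {A} (intersection, +0)
CMXZ@4: {C} ∪ {A} = {A,C} (union, +1)
MX@5: {C} ∩ {C} = {C} (intersection, +0)
MXZ@5: {C} ∩ {C} = {C} (intersection, +0)
CMXZ@5: {A} ∪ {C} = {A,C} (union, +1)
MX@6: {C} ∪ {A} = {A,C} (union, +1)
MXZ@6: {A,C} ∪ {T} = {A,C,T} (union, +1)
CMXZ@6: {T} ∩ {A,C,T} = {T} (intersection, +0)
per-site changes: [1, 2, 2, 2, 2, 1, 2]; total = 12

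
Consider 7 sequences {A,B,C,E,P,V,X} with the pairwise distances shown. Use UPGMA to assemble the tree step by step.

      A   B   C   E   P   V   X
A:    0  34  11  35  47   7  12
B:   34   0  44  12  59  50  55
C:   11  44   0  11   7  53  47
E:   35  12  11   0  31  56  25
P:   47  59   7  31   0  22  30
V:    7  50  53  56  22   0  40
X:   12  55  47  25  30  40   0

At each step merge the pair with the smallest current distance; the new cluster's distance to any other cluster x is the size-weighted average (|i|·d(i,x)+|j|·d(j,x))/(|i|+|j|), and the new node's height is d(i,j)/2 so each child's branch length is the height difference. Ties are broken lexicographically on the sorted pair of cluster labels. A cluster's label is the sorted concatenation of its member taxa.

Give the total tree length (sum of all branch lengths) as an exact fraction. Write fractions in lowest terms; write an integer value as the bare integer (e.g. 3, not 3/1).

iteration 1: select A,V (d=7); attach at lengths (7/2, 7/2); label the merged cluster AV
  updated: d(AV,B)=42, d(AV,C)=32, d(AV,E)=91/2, d(AV,P)=69/2, d(AV,X)=26
iteration 2: select C,P (d=7); attach at lengths (7/2, 7/2); label the merged cluster CP
  updated: d(AV,CP)=133/4, d(B,CP)=103/2, d(CP,E)=21, d(CP,X)=77/2
iteration 3: select B,E (d=12); attach at lengths (6, 6); label the merged cluster BE
  updated: d(AV,BE)=175/4, d(BE,CP)=145/4, d(BE,X)=40
iteration 4: select AV,X (d=26); attach at lengths (19/2, 13); label the merged cluster AVX
  updated: d(AVX,BE)=85/2, d(AVX,CP)=35
iteration 5: select AVX,CP (d=35); attach at lengths (9/2, 14); label the merged cluster ACPVX
  updated: d(ACPVX,BE)=40
iteration 6: select ACPVX,BE (d=40); attach at lengths (5/2, 14); label the merged cluster ABCEPVX
final tree: ((((A:7/2,V:7/2):19/2,X:13):9/2,(C:7/2,P:7/2):14):5/2,(B:6,E:6):14)
total length: 167/2

167/2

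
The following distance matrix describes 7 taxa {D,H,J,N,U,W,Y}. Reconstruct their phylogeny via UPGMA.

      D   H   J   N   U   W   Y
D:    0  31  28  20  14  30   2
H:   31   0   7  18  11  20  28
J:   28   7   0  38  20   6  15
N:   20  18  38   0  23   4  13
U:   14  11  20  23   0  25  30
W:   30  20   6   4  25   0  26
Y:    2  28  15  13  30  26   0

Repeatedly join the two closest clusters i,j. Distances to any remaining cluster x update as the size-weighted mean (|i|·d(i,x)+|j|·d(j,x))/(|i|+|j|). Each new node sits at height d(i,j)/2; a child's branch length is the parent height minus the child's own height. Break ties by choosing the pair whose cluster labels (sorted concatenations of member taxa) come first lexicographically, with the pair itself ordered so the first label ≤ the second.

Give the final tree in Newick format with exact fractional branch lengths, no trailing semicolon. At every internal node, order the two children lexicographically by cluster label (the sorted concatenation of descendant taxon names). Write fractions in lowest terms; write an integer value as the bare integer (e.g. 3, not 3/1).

((D:1,Y:1):43/4,(((H:7/2,J:7/2):17/4,U:31/4):37/12,(N:2,W:2):53/6):11/12)

iteration 1: select D,Y (d=2); attach at lengths (1, 1); label the merged cluster DY
  updated: d(DY,H)=59/2, d(DY,J)=43/2, d(DY,N)=33/2, d(DY,U)=22, d(DY,W)=28
iteration 2: select N,W (d=4); attach at lengths (2, 2); label the merged cluster NW
  updated: d(DY,NW)=89/4, d(H,NW)=19, d(J,NW)=22, d(NW,U)=24
iteration 3: select H,J (d=7); attach at lengths (7/2, 7/2); label the merged cluster HJ
  updated: d(DY,HJ)=51/2, d(HJ,NW)=41/2, d(HJ,U)=31/2
iteration 4: select HJ,U (d=31/2); attach at lengths (17/4, 31/4); label the merged cluster HJU
  updated: d(DY,HJU)=73/3, d(HJU,NW)=65/3
iteration 5: select HJU,NW (d=65/3); attach at lengths (37/12, 53/6); label the merged cluster HJNUW
  updated: d(DY,HJNUW)=47/2
iteration 6: select DY,HJNUW (d=47/2); attach at lengths (43/4, 11/12); label the merged cluster DHJNUWY
final tree: ((D:1,Y:1):43/4,(((H:7/2,J:7/2):17/4,U:31/4):37/12,(N:2,W:2):53/6):11/12)
total length: 583/12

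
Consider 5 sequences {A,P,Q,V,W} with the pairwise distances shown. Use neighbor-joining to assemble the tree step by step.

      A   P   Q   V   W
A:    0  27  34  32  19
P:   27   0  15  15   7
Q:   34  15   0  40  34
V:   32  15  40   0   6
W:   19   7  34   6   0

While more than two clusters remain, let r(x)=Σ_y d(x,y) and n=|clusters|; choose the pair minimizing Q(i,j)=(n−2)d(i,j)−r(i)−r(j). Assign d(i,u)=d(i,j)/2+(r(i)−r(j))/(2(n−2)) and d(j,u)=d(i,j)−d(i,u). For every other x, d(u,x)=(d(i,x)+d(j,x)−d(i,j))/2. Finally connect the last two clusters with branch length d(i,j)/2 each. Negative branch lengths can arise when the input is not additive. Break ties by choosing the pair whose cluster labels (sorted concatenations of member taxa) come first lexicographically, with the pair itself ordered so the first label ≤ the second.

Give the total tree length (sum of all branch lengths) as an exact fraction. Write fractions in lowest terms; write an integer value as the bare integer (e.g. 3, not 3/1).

101/2

1. join P+Q (d=15, Q=-142) ⇒ PQ; edges |P|=-7/3, |Q|=52/3
  updated: d(A,PQ)=23, d(PQ,V)=20, d(PQ,W)=13
2. join A+PQ (d=23, Q=-84) ⇒ APQ; edges |A|=16, |PQ|=7
  updated: d(APQ,V)=29/2, d(APQ,W)=9/2
3. join APQ+V (d=29/2, Q=-25) ⇒ APQV; edges |APQ|=13/2, |V|=8
  updated: d(APQV,W)=-2
4. join APQV+W (d=-2) ⇒ APQVW; edges |APQV|=-1, |W|=-1
final tree: (((A:16,(P:-7/3,Q:52/3):7):13/2,V:8):-1,W:-1)
total length: 101/2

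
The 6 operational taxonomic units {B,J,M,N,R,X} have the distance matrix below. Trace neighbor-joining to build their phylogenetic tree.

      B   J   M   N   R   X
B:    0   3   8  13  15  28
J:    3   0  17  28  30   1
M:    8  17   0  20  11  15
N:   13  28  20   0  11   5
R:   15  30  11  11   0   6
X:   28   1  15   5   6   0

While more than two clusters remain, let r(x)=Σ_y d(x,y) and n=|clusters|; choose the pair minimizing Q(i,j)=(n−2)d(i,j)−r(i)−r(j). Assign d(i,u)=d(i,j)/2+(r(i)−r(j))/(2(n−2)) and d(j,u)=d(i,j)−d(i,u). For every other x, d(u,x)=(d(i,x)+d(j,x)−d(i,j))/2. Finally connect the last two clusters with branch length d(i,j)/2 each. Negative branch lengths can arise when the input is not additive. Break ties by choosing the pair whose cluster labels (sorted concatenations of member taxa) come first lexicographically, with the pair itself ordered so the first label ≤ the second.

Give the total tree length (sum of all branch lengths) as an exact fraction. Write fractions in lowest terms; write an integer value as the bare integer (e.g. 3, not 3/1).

253/8

iteration 1: select B,J (d=3, Q=-134); attach at lengths (0, 3); label the merged cluster BJ
  updated: d(BJ,M)=11, d(BJ,N)=19, d(BJ,R)=21, d(BJ,X)=13
iteration 2: select BJ,M (d=11, Q=-88); attach at lengths (20/3, 13/3); label the merged cluster BJM
  updated: d(BJM,N)=14, d(BJM,R)=21/2, d(BJM,X)=17/2
iteration 3: select BJM,R (d=21/2, Q=-79/2); attach at lengths (53/8, 31/8); label the merged cluster BJMR
  updated: d(BJMR,N)=29/4, d(BJMR,X)=2
iteration 4: select BJMR,N (d=29/4, Q=-57/4); attach at lengths (17/8, 41/8); label the merged cluster BJMNR
  updated: d(BJMNR,X)=-1/8
iteration 5: select BJMNR,X (d=-1/8); attach at lengths (-1/16, -1/16); label the merged cluster BJMNRX
final tree: (((((B:0,J:3):20/3,M:13/3):53/8,R:31/8):17/8,N:41/8):-1/16,X:-1/16)
total length: 253/8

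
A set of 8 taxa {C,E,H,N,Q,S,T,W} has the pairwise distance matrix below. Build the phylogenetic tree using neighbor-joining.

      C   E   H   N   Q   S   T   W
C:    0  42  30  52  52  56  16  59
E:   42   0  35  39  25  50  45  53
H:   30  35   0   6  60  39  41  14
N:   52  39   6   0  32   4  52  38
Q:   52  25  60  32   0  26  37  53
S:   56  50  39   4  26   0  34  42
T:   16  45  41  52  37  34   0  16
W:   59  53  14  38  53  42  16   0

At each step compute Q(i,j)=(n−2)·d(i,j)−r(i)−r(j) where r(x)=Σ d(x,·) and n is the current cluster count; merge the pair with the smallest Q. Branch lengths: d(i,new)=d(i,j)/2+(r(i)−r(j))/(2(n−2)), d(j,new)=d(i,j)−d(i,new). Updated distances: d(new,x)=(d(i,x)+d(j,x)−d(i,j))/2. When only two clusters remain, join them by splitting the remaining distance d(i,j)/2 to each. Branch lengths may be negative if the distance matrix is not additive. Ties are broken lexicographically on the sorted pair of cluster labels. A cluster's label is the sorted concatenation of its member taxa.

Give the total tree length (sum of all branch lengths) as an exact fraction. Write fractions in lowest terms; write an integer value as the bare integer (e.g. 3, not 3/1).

877/8

1. join C+T (d=16, Q=-452) ⇒ CT; edges |C|=27/2, |T|=5/2
  updated: d(CT,E)=71/2, d(CT,H)=55/2, d(CT,N)=44, d(CT,Q)=73/2, d(CT,S)=37, d(CT,W)=59/2
2. join E+Q (d=25, Q=-345) ⇒ EQ; edges |E|=13, |Q|=12
  updated: d(CT,EQ)=47/2, d(EQ,H)=35, d(EQ,N)=23, d(EQ,S)=51/2, d(EQ,W)=81/2
3. join N+S (d=4, Q=-493/2) ⇒ NS; edges |N|=-33/16, |S|=97/16
  updated: d(CT,NS)=77/2, d(EQ,NS)=89/4, d(H,NS)=41/2, d(NS,W)=38
4. join H+W (d=14, Q=-177) ⇒ HW; edges |H|=17/6, |W|=67/6
  updated: d(CT,HW)=43/2, d(EQ,HW)=123/4, d(HW,NS)=89/4
5. join CT+HW (d=43/2, Q=-115) ⇒ CHTW; edges |CT|=13, |HW|=17/2
  updated: d(CHTW,EQ)=131/8, d(CHTW,NS)=157/8
6. join CHTW+EQ (d=131/8, Q=-233/4) ⇒ CEHQTW; edges |CHTW|=55/8, |EQ|=19/2
  updated: d(CEHQTW,NS)=51/4
7. join CEHQTW+NS (d=51/4) ⇒ CEHNQSTW; edges |CEHQTW|=51/8, |NS|=51/8
final tree: ((((C:27/2,T:5/2):13,(H:17/6,W:67/6):17/2):55/8,(E:13,Q:12):19/2):51/8,(N:-33/16,S:97/16):51/8)
total length: 877/8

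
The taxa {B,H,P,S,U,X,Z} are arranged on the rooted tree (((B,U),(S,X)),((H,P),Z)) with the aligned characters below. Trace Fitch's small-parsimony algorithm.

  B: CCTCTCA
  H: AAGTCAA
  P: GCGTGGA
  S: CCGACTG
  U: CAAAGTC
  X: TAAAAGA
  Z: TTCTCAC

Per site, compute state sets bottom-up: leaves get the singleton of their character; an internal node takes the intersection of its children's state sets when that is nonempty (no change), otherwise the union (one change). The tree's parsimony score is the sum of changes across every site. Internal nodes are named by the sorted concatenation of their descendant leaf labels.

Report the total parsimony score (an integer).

site 0, node BU: B={C} ∩ U={C} → {C} (+0)
site 0, node SX: S={C} ∪ X={T} → {C,T} (+1)
site 0, node BSUX: BU={C} ∩ SX={C,T} → {C} (+0)
site 0, node HP: H={A} ∪ P={G} → {A,G} (+1)
site 0, node HPZ: HP={A,G} ∪ Z={T} → {A,G,T} (+1)
site 0, node BHPSUXZ: BSUX={C} ∪ HPZ={A,G,T} → {A,C,G,T} (+1)
site 1, node BU: B={C} ∪ U={A} → {A,C} (+1)
site 1, node SX: S={C} ∪ X={A} → {A,C} (+1)
site 1, node BSUX: BU={A,C} ∩ SX={A,C} → {A,C} (+0)
site 1, node HP: H={A} ∪ P={C} → {A,C} (+1)
site 1, node HPZ: HP={A,C} ∪ Z={T} → {A,C,T} (+1)
site 1, node BHPSUXZ: BSUX={A,C} ∩ HPZ={A,C,T} → {A,C} (+0)
site 2, node BU: B={T} ∪ U={A} → {A,T} (+1)
site 2, node SX: S={G} ∪ X={A} → {A,G} (+1)
site 2, node BSUX: BU={A,T} ∩ SX={A,G} → {A} (+0)
site 2, node HP: H={G} ∩ P={G} → {G} (+0)
site 2, node HPZ: HP={G} ∪ Z={C} → {C,G} (+1)
site 2, node BHPSUXZ: BSUX={A} ∪ HPZ={C,G} → {A,C,G} (+1)
site 3, node BU: B={C} ∪ U={A} → {A,C} (+1)
site 3, node SX: S={A} ∩ X={A} → {A} (+0)
site 3, node BSUX: BU={A,C} ∩ SX={A} → {A} (+0)
site 3, node HP: H={T} ∩ P={T} → {T} (+0)
site 3, node HPZ: HP={T} ∩ Z={T} → {T} (+0)
site 3, node BHPSUXZ: BSUX={A} ∪ HPZ={T} → {A,T} (+1)
site 4, node BU: B={T} ∪ U={G} → {G,T} (+1)
site 4, node SX: S={C} ∪ X={A} → {A,C} (+1)
site 4, node BSUX: BU={G,T} ∪ SX={A,C} → {A,C,G,T} (+1)
site 4, node HP: H={C} ∪ P={G} → {C,G} (+1)
site 4, node HPZ: HP={C,G} ∩ Z={C} → {C} (+0)
site 4, node BHPSUXZ: BSUX={A,C,G,T} ∩ HPZ={C} → {C} (+0)
site 5, node BU: B={C} ∪ U={T} → {C,T} (+1)
site 5, node SX: S={T} ∪ X={G} → {G,T} (+1)
site 5, node BSUX: BU={C,T} ∩ SX={G,T} → {T} (+0)
site 5, node HP: H={A} ∪ P={G} → {A,G} (+1)
site 5, node HPZ: HP={A,G} ∩ Z={A} → {A} (+0)
site 5, node BHPSUXZ: BSUX={T} ∪ HPZ={A} → {A,T} (+1)
site 6, node BU: B={A} ∪ U={C} → {A,C} (+1)
site 6, node SX: S={G} ∪ X={A} → {A,G} (+1)
site 6, node BSUX: BU={A,C} ∩ SX={A,G} → {A} (+0)
site 6, node HP: H={A} ∩ P={A} → {A} (+0)
site 6, node HPZ: HP={A} ∪ Z={C} → {A,C} (+1)
site 6, node BHPSUXZ: BSUX={A} ∩ HPZ={A,C} → {A} (+0)
per-site changes: [4, 4, 4, 2, 4, 4, 3]; total = 25

25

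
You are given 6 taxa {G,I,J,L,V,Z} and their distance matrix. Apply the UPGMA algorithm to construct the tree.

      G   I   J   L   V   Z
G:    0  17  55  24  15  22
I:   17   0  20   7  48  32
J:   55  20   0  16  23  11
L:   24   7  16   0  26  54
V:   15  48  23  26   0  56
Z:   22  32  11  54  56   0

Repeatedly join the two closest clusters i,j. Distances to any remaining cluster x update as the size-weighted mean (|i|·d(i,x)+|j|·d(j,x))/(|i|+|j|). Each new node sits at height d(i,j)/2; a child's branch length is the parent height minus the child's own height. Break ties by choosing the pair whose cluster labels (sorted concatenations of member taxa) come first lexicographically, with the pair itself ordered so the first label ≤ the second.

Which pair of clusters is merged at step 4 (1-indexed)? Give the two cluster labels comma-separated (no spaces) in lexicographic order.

step 1: merge (I,L) at d=7; branch lengths I→7/2, L→7/2; new cluster IL
  updated: d(G,IL)=41/2, d(IL,J)=18, d(IL,V)=37, d(IL,Z)=43
step 2: merge (J,Z) at d=11; branch lengths J→11/2, Z→11/2; new cluster JZ
  updated: d(G,JZ)=77/2, d(IL,JZ)=61/2, d(JZ,V)=79/2
step 3: merge (G,V) at d=15; branch lengths G→15/2, V→15/2; new cluster GV
  updated: d(GV,IL)=115/4, d(GV,JZ)=39
step 4: merge (GV,IL) at d=115/4; branch lengths GV→55/8, IL→87/8; new cluster GILV
  updated: d(GILV,JZ)=139/4
step 5: merge (GILV,JZ) at d=139/4; branch lengths GILV→3, JZ→95/8; new cluster GIJLVZ
final tree: (((G:15/2,V:15/2):55/8,(I:7/2,L:7/2):87/8):3,(J:11/2,Z:11/2):95/8)
total length: 525/8

GV,IL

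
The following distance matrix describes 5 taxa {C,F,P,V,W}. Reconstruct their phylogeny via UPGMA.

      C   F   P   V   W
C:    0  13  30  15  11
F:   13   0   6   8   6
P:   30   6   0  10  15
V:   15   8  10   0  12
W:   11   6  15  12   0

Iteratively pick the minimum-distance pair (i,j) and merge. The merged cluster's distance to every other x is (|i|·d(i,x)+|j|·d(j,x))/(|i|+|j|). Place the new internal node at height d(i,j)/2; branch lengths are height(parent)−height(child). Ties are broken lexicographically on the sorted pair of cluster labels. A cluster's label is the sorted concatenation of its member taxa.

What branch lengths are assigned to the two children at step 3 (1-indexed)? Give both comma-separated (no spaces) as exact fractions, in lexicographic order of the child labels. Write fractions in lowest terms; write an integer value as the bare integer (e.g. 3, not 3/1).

step 1: merge (F,P) at d=6; branch lengths F→3, P→3; new cluster FP
  updated: d(C,FP)=43/2, d(FP,V)=9, d(FP,W)=21/2
step 2: merge (FP,V) at d=9; branch lengths FP→3/2, V→9/2; new cluster FPV
  updated: d(C,FPV)=58/3, d(FPV,W)=11
step 3: merge (C,W) at d=11; branch lengths C→11/2, W→11/2; new cluster CW
  updated: d(CW,FPV)=91/6
step 4: merge (CW,FPV) at d=91/6; branch lengths CW→25/12, FPV→37/12; new cluster CFPVW
final tree: ((C:11/2,W:11/2):25/12,((F:3,P:3):3/2,V:9/2):37/12)
total length: 169/6

11/2,11/2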